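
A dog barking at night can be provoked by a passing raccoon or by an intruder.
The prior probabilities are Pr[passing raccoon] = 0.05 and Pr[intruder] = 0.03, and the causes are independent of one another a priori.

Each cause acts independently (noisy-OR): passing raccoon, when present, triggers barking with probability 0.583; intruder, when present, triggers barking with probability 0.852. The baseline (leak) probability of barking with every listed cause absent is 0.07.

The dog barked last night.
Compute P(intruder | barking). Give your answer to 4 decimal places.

Under noisy-OR, P(barking | causes) = 1 − (1−0.07)·∏(1−qᵢ) over the active causes.
P(barking) = 0.07·0.95·0.97 + 0.86236·0.95·0.03 + 0.61219·0.05·0.97 + 0.942604·0.05·0.03 = 0.064505 + 0.024577 + 0.029691 + 0.001414 = 0.120187
Restricting to configurations with intruder present: 0.024577 + 0.001414 = 0.025991.
P(intruder | barking) = 0.025991 / 0.120187 ≈ 0.2163

P(intruder | barking) ≈ 0.2163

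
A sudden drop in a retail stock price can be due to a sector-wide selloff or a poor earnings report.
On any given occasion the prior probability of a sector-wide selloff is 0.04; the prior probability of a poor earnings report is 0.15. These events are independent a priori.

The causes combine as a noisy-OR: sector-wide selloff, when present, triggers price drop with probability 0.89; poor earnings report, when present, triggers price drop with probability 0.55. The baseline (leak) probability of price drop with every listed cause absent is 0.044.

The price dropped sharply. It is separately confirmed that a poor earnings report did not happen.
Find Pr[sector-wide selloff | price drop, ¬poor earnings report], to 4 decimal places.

Under noisy-OR, P(price drop | causes) = 1 − (1−0.044)·∏(1−qᵢ) over the active causes.
P(price drop | ¬poor earnings report) = 0.044·0.96 + 0.89484·0.04 = 0.042240 + 0.035794 = 0.078034
The sector-wide selloff-present share is 0.89484·0.04 = 0.035794.
P(sector-wide selloff | price drop, ¬poor earnings report) = 0.035794 / 0.078034 ≈ 0.4587

Pr[sector-wide selloff | price drop, ¬poor earnings report] ≈ 0.4587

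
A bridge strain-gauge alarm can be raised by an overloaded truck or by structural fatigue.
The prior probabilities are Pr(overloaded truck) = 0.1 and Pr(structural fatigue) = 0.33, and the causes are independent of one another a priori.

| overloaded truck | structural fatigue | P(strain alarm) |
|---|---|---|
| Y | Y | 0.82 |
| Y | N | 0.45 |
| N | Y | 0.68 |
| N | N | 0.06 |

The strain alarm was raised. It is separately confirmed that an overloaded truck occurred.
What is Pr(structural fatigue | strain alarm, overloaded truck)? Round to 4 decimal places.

Pr(structural fatigue | strain alarm, overloaded truck) ≈ 0.4730

Weight on structural fatigue=true, given the evidence: 0.82·0.33 = 0.270600
Normalizer over all consistent configurations: 0.45·0.67 + 0.82·0.33 = 0.572100
Posterior = 0.270600 / 0.572100 ≈ 0.4730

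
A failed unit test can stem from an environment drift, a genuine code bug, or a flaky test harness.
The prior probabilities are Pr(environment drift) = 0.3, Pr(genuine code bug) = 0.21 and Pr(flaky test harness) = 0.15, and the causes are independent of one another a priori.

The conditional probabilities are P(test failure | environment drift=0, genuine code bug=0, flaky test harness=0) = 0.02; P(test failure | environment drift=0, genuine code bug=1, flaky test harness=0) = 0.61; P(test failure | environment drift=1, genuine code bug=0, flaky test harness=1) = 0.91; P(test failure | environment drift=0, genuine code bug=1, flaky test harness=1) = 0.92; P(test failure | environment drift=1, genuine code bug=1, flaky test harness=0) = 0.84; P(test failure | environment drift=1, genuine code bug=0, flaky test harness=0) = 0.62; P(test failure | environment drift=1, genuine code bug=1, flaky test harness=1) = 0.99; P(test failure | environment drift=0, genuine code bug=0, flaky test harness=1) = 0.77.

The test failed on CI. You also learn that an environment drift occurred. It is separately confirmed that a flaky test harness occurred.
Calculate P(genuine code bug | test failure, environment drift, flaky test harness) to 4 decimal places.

P(genuine code bug | test failure, environment drift, flaky test harness) ≈ 0.2243

Weight on genuine code bug=true, given the evidence: 0.99*0.21 = 0.207900
Normalizer over all consistent configurations: 0.91*0.79 + 0.99*0.21 = 0.926800
Posterior = 0.207900 / 0.926800 ≈ 0.2243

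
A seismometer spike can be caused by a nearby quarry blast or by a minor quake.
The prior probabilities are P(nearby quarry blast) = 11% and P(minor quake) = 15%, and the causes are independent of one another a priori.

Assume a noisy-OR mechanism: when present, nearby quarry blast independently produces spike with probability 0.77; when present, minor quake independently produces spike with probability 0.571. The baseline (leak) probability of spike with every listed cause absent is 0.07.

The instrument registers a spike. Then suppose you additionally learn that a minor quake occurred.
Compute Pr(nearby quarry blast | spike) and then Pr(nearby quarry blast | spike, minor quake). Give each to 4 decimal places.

Under noisy-OR, P(spike | causes) = 1 − (1−0.07)·∏(1−qᵢ) over the active causes.
P(spike) = 0.07*0.89*0.85 + 0.60103*0.89*0.15 + 0.7861*0.11*0.85 + 0.908237*0.11*0.15 = 0.052955 + 0.080238 + 0.073500 + 0.014986 = 0.221679
The nearby quarry blast-present share is 0.073500 + 0.014986 = 0.088486.
Hence the posterior is 0.088486/0.221679 ≈ 0.3992.

With the extra evidence:
For the numerator, keep only nearby quarry blast=true terms: 0.908237×0.11 = 0.099906
Denominator P(spike | minor quake): 0.60103×0.89 + 0.908237×0.11 = 0.634823
P(nearby quarry blast | spike, minor quake) = 0.099906/0.634823 ≈ 0.1574

Pr(nearby quarry blast | spike) ≈ 0.3992; Pr(nearby quarry blast | spike, minor quake) ≈ 0.1574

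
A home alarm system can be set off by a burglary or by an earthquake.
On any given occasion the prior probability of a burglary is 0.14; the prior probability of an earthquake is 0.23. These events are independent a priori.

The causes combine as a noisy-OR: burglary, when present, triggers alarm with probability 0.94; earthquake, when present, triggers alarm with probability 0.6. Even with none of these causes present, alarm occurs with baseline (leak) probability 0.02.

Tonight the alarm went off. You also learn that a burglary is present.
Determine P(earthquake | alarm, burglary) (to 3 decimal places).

Under noisy-OR, P(alarm | causes) = 1 − (1−0.02)·∏(1−qᵢ) over the active causes.
By total probability over both values of earthquake:
  P(alarm | burglary) = 0.9412×0.77 + 0.97648×0.23
        = 0.724724 + 0.224590 = 0.949314
The terms with earthquake present sum to 0.224590, so
  P(earthquake | alarm, burglary) = 0.224590 / 0.949314 ≈ 0.237

P(earthquake | alarm, burglary) ≈ 0.237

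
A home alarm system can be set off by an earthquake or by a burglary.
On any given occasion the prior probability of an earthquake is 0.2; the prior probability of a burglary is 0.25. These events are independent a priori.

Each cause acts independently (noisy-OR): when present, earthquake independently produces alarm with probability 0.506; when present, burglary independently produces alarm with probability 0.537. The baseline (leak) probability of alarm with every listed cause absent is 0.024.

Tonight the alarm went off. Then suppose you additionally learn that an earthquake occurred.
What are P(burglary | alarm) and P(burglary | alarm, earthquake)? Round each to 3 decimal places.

P(burglary | alarm) ≈ 0.617; P(burglary | alarm, earthquake) ≈ 0.333

Under noisy-OR, P(alarm | causes) = 1 − (1−0.024)·∏(1−qᵢ) over the active causes.
By total probability over the 4 (earthquake, burglary) configurations:
  P(alarm) = 0.024*0.8*0.75 + 0.548112*0.8*0.25 + 0.517856*0.2*0.75 + 0.776767*0.2*0.25
        = 0.014400 + 0.109622 + 0.077678 + 0.038838 = 0.240538
Configurations with burglary contribute 0.148460, so
  P(burglary | alarm) = 0.148460 / 0.240538 ≈ 0.617

With the extra evidence:
By total probability over both values of burglary:
  P(alarm | earthquake) = 0.517856·0.75 + 0.776767·0.25
        = 0.388392 + 0.194192 = 0.582584
Keeping only the burglary-present terms gives 0.194192, so
  P(burglary | alarm, earthquake) = 0.194192 / 0.582584 ≈ 0.333
The drop from 0.617 to 0.333 is the explaining-away (discounting) effect.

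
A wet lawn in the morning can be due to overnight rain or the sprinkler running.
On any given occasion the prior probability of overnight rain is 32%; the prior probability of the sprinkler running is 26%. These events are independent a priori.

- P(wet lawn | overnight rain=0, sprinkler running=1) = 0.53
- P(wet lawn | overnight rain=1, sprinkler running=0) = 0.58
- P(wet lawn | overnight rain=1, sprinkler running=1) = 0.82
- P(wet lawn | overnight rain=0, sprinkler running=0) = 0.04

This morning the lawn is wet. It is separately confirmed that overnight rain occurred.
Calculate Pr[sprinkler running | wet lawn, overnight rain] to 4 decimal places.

For the numerator, keep only sprinkler running=true terms: 0.82·0.26 = 0.213200
The normalizing constant is 0.58·0.74 + 0.82·0.26 = 0.642400
Posterior = 0.213200 / 0.642400 ≈ 0.3319

Pr[sprinkler running | wet lawn, overnight rain] ≈ 0.3319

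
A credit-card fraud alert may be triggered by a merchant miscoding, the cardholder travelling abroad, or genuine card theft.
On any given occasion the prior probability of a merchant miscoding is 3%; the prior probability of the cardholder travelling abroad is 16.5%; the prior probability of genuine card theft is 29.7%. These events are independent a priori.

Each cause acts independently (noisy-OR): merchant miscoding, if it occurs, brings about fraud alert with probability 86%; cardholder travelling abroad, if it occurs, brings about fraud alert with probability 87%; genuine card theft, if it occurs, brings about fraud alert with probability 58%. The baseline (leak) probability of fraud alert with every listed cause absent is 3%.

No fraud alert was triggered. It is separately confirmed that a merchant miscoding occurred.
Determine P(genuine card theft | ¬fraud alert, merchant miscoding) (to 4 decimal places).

Under noisy-OR, P(fraud alert | causes) = 1 − (1−0.03)·∏(1−qᵢ) over the active causes.
P(¬fraud alert | merchant miscoding) = 0.1358·0.835·0.703 + 0.057036·0.835·0.297 + 0.017654·0.165·0.703 + 0.007415·0.165·0.297 = 0.079715 + 0.014145 + 0.002048 + 0.000363 = 0.096271
The genuine card theft-present share is 0.014145 + 0.000363 = 0.014508.
P(genuine card theft | ¬fraud alert, merchant miscoding) = 0.014508 / 0.096271 ≈ 0.1507

P(genuine card theft | ¬fraud alert, merchant miscoding) ≈ 0.1507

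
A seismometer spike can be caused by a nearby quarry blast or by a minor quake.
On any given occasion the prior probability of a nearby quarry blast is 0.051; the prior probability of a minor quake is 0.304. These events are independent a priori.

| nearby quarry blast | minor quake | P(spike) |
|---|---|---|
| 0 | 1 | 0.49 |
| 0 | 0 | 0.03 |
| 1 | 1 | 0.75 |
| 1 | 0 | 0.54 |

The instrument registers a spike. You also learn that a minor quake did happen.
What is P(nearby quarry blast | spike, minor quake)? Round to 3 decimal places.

Enumerate both values of nearby quarry blast and weight by the priors:
  P(spike | minor quake) = 0.49*0.949 + 0.75*0.051
        = 0.465010 + 0.038250 = 0.503260
Configurations with nearby quarry blast contribute 0.038250, so
  P(nearby quarry blast | spike, minor quake) = 0.038250 / 0.503260 ≈ 0.076

P(nearby quarry blast | spike, minor quake) ≈ 0.076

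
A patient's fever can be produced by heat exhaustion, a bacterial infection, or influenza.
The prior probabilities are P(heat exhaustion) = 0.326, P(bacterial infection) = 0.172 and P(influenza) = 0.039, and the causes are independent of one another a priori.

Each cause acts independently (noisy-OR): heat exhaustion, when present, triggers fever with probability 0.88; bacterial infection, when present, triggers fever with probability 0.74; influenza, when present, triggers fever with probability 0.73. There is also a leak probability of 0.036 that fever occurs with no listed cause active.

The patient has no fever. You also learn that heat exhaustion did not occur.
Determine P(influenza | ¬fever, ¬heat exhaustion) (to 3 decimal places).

P(influenza | ¬fever, ¬heat exhaustion) ≈ 0.011

Under noisy-OR, P(fever | causes) = 1 − (1−0.036)·∏(1−qᵢ) over the active causes.
By total probability over the 4 (bacterial infection, influenza) configurations:
  P(¬fever | ¬heat exhaustion) = 0.964·0.828·0.961 + 0.26028·0.828·0.039 + 0.25064·0.172·0.961 + 0.067673·0.172·0.039
        = 0.767063 + 0.008405 + 0.041429 + 0.000454 = 0.817351
The terms with influenza present sum to 0.008859, so
  P(influenza | ¬fever, ¬heat exhaustion) = 0.008859 / 0.817351 ≈ 0.011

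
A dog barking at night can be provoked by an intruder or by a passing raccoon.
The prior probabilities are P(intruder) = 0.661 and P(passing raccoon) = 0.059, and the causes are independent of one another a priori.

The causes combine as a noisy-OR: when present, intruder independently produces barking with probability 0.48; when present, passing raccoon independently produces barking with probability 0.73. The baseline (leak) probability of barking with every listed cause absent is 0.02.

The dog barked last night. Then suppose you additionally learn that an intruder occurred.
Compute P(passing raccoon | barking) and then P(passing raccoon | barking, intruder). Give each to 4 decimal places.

P(passing raccoon | barking) ≈ 0.1344; P(passing raccoon | barking, intruder) ≈ 0.0993

Under noisy-OR, P(barking | causes) = 1 − (1−0.02)·∏(1−qᵢ) over the active causes.
Sum P(barking|·) weighted by the priors over the 4 (intruder, passing raccoon) configurations:
  P(barking) = 0.02×0.339×0.941 + 0.7354×0.339×0.059 + 0.4904×0.661×0.941 + 0.862408×0.661×0.059
        = 0.006380 + 0.014709 + 0.305029 + 0.033633 = 0.359751
The terms with passing raccoon present sum to 0.048342, so
  P(passing raccoon | barking) = 0.048342 / 0.359751 ≈ 0.1344

With the extra evidence:
Enumerate both values of passing raccoon and weight by the priors:
  P(barking | intruder) = 0.4904*0.941 + 0.862408*0.059
        = 0.461466 + 0.050882 = 0.512348
Configurations with passing raccoon contribute 0.050882, so
  P(passing raccoon | barking, intruder) = 0.050882 / 0.512348 ≈ 0.0993
— intruder explains away the evidence for passing raccoon.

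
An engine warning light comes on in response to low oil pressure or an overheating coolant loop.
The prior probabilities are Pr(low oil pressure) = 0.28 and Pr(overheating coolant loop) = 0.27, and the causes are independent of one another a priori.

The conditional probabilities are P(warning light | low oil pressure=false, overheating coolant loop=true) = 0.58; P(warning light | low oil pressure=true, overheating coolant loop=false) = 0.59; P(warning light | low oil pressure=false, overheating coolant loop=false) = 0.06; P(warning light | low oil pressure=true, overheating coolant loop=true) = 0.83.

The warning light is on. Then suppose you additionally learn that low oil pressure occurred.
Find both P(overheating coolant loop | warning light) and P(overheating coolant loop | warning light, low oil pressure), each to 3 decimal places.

Numerator (weight on configurations with overheating coolant loop): 0.112752 + 0.062748 = 0.175500
The normalizing constant is 0.06·0.72·0.73 + 0.58·0.72·0.27 + 0.59·0.28·0.73 + 0.83·0.28·0.27 = 0.327632
P(overheating coolant loop | warning light) = 0.175500/0.327632 ≈ 0.536

Now condition on the additional information:
Enumerate both values of overheating coolant loop and weight by the priors:
  P(warning light | low oil pressure) = 0.59×0.73 + 0.83×0.27
        = 0.430700 + 0.224100 = 0.654800
The terms with overheating coolant loop present sum to 0.224100, so
  P(overheating coolant loop | warning light, low oil pressure) = 0.224100 / 0.654800 ≈ 0.342

P(overheating coolant loop | warning light) ≈ 0.536; P(overheating coolant loop | warning light, low oil pressure) ≈ 0.342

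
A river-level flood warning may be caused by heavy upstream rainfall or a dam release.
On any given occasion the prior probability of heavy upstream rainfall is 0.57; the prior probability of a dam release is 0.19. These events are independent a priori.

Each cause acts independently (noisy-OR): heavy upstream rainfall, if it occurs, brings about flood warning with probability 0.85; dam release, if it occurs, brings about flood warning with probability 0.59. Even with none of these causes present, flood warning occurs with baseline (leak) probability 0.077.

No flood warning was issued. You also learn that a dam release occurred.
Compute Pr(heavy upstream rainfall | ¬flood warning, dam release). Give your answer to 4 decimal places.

Under noisy-OR, P(flood warning | causes) = 1 − (1−0.077)·∏(1−qᵢ) over the active causes.
For the numerator, keep only heavy upstream rainfall=true terms: 0.056764·0.57 = 0.032355
The normalizing constant is 0.37843·0.43 + 0.056764·0.57 = 0.195080
P(heavy upstream rainfall | ¬flood warning, dam release) = 0.032355/0.195080 ≈ 0.1659

Pr(heavy upstream rainfall | ¬flood warning, dam release) ≈ 0.1659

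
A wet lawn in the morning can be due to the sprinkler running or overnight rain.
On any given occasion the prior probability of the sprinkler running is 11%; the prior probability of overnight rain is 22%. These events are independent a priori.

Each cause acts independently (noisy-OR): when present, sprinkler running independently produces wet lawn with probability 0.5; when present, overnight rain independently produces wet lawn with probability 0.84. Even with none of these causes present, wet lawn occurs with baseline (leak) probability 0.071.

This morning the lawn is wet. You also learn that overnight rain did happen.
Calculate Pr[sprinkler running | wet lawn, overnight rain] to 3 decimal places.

Pr[sprinkler running | wet lawn, overnight rain] ≈ 0.118

Under noisy-OR, P(wet lawn | causes) = 1 − (1−0.071)·∏(1−qᵢ) over the active causes.
Sum P(wet lawn|·) weighted by the priors over both values of sprinkler running:
  P(wet lawn | overnight rain) = 0.85136·0.89 + 0.92568·0.11
        = 0.757710 + 0.101825 = 0.859535
Keeping only the sprinkler running-present terms gives 0.101825, so
  P(sprinkler running | wet lawn, overnight rain) = 0.101825 / 0.859535 ≈ 0.118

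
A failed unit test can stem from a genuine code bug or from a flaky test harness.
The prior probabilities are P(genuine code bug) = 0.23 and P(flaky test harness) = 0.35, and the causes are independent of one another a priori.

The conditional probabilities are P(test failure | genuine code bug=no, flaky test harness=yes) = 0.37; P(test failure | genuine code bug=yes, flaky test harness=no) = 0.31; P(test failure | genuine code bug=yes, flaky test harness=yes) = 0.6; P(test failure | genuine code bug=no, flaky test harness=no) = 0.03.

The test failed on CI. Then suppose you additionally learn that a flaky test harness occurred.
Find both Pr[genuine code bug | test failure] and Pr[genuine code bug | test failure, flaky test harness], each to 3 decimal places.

Enumerate the 4 (genuine code bug, flaky test harness) configurations and weight by the priors:
  P(test failure) = 0.03×0.77×0.65 + 0.37×0.77×0.35 + 0.31×0.23×0.65 + 0.6×0.23×0.35
        = 0.015015 + 0.099715 + 0.046345 + 0.048300 = 0.209375
Keeping only the genuine code bug-present terms gives 0.094645, so
  P(genuine code bug | test failure) = 0.094645 / 0.209375 ≈ 0.452

Now also conditioning on flaky test harness=true:
P(test failure | flaky test harness) = 0.37·0.77 + 0.6·0.23 = 0.284900 + 0.138000 = 0.422900
The genuine code bug-present share is 0.6·0.23 = 0.138000.
P(genuine code bug | test failure, flaky test harness) = 0.138000 / 0.422900 ≈ 0.326
Conditioning on flaky test harness lowers the posterior on genuine code bug: the classic explaining-away effect in a common-effect structure.

Pr[genuine code bug | test failure] ≈ 0.452; Pr[genuine code bug | test failure, flaky test harness] ≈ 0.326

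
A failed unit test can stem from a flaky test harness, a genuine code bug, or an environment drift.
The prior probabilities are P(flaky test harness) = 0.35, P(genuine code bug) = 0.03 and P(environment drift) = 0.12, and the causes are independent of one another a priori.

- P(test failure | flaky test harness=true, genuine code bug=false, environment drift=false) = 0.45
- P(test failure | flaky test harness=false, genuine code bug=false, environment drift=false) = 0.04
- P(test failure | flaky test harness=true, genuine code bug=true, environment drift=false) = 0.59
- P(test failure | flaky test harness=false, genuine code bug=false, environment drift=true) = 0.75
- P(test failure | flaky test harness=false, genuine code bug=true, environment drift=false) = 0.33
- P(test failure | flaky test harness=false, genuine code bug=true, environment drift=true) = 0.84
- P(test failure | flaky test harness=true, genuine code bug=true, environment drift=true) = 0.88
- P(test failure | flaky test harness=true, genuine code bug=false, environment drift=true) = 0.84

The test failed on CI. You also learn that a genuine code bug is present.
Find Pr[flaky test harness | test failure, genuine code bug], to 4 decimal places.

Sum P(test failure|·) weighted by the priors over the 4 (flaky test harness, environment drift) configurations:
  P(test failure | genuine code bug) = 0.33×0.65×0.88 + 0.84×0.65×0.12 + 0.59×0.35×0.88 + 0.88×0.35×0.12
        = 0.188760 + 0.065520 + 0.181720 + 0.036960 = 0.472960
The terms with flaky test harness present sum to 0.218680, so
  P(flaky test harness | test failure, genuine code bug) = 0.218680 / 0.472960 ≈ 0.4624

Pr[flaky test harness | test failure, genuine code bug] ≈ 0.4624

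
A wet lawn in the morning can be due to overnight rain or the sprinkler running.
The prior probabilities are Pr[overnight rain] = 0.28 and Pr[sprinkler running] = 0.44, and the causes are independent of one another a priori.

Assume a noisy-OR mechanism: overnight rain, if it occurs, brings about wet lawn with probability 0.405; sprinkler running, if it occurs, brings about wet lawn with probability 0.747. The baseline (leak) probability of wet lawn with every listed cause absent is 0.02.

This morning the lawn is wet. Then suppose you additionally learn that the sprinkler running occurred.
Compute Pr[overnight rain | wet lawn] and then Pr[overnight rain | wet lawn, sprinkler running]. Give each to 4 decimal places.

Pr[overnight rain | wet lawn] ≈ 0.4089; Pr[overnight rain | wet lawn, sprinkler running] ≈ 0.3059

Under noisy-OR, P(wet lawn | causes) = 1 − (1−0.02)·∏(1−qᵢ) over the active causes.
P(wet lawn) = 0.02×0.72×0.56 + 0.75206×0.72×0.44 + 0.4169×0.28×0.56 + 0.852476×0.28×0.44 = 0.008064 + 0.238253 + 0.065370 + 0.105025 = 0.416712
Of this, 0.170395 comes from 0.065370 + 0.105025 (the overnight rain=true cases).
Hence the posterior is 0.170395/0.416712 ≈ 0.4089.

With the extra evidence:
P(wet lawn | sprinkler running) = 0.75206·0.72 + 0.852476·0.28 = 0.541483 + 0.238693 = 0.780176
Of this, 0.238693 comes from 0.852476·0.28 (the overnight rain=true cases).
Hence the posterior is 0.238693/0.780176 ≈ 0.3059.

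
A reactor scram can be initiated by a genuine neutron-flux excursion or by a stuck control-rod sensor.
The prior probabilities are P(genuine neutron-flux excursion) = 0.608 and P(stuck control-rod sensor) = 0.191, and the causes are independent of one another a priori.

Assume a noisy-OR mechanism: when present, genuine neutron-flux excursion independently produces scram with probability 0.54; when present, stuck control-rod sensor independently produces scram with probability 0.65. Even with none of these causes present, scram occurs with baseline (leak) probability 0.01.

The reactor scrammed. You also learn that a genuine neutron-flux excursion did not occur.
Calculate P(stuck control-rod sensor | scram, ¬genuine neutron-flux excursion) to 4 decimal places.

P(stuck control-rod sensor | scram, ¬genuine neutron-flux excursion) ≈ 0.9391

Under noisy-OR, P(scram | causes) = 1 − (1−0.01)·∏(1−qᵢ) over the active causes.
P(scram | ¬genuine neutron-flux excursion) = 0.01*0.809 + 0.6535*0.191 = 0.008090 + 0.124818 = 0.132908
Of this, 0.124818 comes from 0.6535*0.191 (the stuck control-rod sensor=true cases).
So P(stuck control-rod sensor | scram, ¬genuine neutron-flux excursion) = 0.124818/0.132908 ≈ 0.9391.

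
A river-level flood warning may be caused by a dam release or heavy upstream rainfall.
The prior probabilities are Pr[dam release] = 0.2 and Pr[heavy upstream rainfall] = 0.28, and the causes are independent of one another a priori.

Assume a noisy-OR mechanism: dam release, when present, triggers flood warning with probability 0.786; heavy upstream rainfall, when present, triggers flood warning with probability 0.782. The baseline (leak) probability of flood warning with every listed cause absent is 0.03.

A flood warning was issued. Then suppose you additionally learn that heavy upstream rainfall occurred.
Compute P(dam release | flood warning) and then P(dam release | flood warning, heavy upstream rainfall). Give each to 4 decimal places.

P(dam release | flood warning) ≈ 0.4636; P(dam release | flood warning, heavy upstream rainfall) ≈ 0.2324

Under noisy-OR, P(flood warning | causes) = 1 − (1−0.03)·∏(1−qᵢ) over the active causes.
Sum P(flood warning|·) weighted by the priors over the 4 (dam release, heavy upstream rainfall) configurations:
  P(flood warning) = 0.03*0.8*0.72 + 0.78854*0.8*0.28 + 0.79242*0.2*0.72 + 0.954748*0.2*0.28
        = 0.017280 + 0.176633 + 0.114108 + 0.053466 = 0.361487
The terms with dam release present sum to 0.167574, so
  P(dam release | flood warning) = 0.167574 / 0.361487 ≈ 0.4636

With the extra evidence:
For the numerator, keep only dam release=true terms: 0.954748·0.2 = 0.190950
Normalizer over all consistent configurations: 0.78854·0.8 + 0.954748·0.2 = 0.821782
P(dam release | flood warning, heavy upstream rainfall) = 0.190950/0.821782 ≈ 0.2324
Conditioning on heavy upstream rainfall lowers the posterior on dam release: the classic explaining-away effect in a common-effect structure.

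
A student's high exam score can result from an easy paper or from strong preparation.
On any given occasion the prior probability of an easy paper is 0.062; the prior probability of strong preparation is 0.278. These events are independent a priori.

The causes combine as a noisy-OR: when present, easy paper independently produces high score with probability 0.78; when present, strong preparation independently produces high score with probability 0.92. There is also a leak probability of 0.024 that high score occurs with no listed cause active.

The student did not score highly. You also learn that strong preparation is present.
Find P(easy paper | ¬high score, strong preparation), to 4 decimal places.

P(easy paper | ¬high score, strong preparation) ≈ 0.0143

Under noisy-OR, P(high score | causes) = 1 − (1−0.024)·∏(1−qᵢ) over the active causes.
Enumerate both values of easy paper and weight by the priors:
  P(¬high score | strong preparation) = 0.07808*0.938 + 0.017178*0.062
        = 0.073239 + 0.001065 = 0.074304
Keeping only the easy paper-present terms gives 0.001065, so
  P(easy paper | ¬high score, strong preparation) = 0.001065 / 0.074304 ≈ 0.0143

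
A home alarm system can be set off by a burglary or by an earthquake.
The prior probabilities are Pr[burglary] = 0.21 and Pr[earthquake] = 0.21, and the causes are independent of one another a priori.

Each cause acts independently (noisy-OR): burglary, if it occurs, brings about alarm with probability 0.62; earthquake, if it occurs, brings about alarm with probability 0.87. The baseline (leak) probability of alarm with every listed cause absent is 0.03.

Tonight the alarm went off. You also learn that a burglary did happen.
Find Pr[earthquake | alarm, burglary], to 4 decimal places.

Pr[earthquake | alarm, burglary] ≈ 0.2861

Under noisy-OR, P(alarm | causes) = 1 − (1−0.03)·∏(1−qᵢ) over the active causes.
Numerator (weight on configurations with earthquake): 0.952082·0.21 = 0.199937
Normalizer over all consistent configurations: 0.6314·0.79 + 0.952082·0.21 = 0.698743
Posterior = 0.199937 / 0.698743 ≈ 0.2861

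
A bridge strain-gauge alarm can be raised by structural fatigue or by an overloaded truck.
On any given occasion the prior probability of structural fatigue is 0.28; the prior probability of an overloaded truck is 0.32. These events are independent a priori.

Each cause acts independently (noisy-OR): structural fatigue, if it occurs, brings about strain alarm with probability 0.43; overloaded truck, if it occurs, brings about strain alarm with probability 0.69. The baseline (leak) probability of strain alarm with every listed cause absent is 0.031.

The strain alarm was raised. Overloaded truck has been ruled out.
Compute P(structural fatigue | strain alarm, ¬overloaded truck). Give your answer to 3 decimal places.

Under noisy-OR, P(strain alarm | causes) = 1 − (1−0.031)·∏(1−qᵢ) over the active causes.
P(strain alarm | ¬overloaded truck) = 0.031×0.72 + 0.44767×0.28 = 0.022320 + 0.125348 = 0.147668
The structural fatigue-present share is 0.44767×0.28 = 0.125348.
So P(structural fatigue | strain alarm, ¬overloaded truck) = 0.125348/0.147668 ≈ 0.849.

P(structural fatigue | strain alarm, ¬overloaded truck) ≈ 0.849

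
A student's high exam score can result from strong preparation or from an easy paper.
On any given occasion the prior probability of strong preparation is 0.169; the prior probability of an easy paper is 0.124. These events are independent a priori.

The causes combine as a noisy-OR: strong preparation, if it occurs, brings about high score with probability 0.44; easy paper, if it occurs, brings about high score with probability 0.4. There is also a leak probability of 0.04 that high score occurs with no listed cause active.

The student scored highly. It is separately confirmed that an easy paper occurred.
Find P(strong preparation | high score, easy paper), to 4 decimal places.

Under noisy-OR, P(high score | causes) = 1 − (1−0.04)·∏(1−qᵢ) over the active causes.
P(high score | easy paper) = 0.424×0.831 + 0.67744×0.169 = 0.352344 + 0.114487 = 0.466831
Restricting to configurations with strong preparation present: 0.67744×0.169 = 0.114487.
So P(strong preparation | high score, easy paper) = 0.114487/0.466831 ≈ 0.2452.

P(strong preparation | high score, easy paper) ≈ 0.2452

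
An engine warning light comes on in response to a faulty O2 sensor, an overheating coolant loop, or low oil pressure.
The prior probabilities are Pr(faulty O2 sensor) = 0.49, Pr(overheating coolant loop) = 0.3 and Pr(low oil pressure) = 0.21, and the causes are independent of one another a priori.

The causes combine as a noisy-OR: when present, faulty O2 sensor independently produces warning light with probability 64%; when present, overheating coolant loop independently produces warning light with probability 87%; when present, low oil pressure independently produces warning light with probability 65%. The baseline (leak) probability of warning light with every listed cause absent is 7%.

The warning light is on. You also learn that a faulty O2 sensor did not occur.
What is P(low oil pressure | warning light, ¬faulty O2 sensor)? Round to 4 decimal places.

P(low oil pressure | warning light, ¬faulty O2 sensor) ≈ 0.3923

Under noisy-OR, P(warning light | causes) = 1 − (1−0.07)·∏(1−qᵢ) over the active causes.
Enumerate the 4 (overheating coolant loop, low oil pressure) configurations and weight by the priors:
  P(warning light | ¬faulty O2 sensor) = 0.07·0.7·0.79 + 0.6745·0.7·0.21 + 0.8791·0.3·0.79 + 0.957685·0.3·0.21
        = 0.038710 + 0.099151 + 0.208347 + 0.060334 = 0.406542
Keeping only the low oil pressure-present terms gives 0.159485, so
  P(low oil pressure | warning light, ¬faulty O2 sensor) = 0.159485 / 0.406542 ≈ 0.3923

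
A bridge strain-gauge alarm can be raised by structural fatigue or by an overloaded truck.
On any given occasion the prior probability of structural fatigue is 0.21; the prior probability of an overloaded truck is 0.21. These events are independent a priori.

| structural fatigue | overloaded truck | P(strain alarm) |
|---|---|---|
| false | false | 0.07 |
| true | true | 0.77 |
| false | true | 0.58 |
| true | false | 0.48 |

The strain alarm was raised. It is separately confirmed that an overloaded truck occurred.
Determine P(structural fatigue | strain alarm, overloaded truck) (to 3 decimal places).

P(structural fatigue | strain alarm, overloaded truck) ≈ 0.261

Sum P(strain alarm|·) weighted by the priors over both values of structural fatigue:
  P(strain alarm | overloaded truck) = 0.58·0.79 + 0.77·0.21
        = 0.458200 + 0.161700 = 0.619900
Keeping only the structural fatigue-present terms gives 0.161700, so
  P(structural fatigue | strain alarm, overloaded truck) = 0.161700 / 0.619900 ≈ 0.261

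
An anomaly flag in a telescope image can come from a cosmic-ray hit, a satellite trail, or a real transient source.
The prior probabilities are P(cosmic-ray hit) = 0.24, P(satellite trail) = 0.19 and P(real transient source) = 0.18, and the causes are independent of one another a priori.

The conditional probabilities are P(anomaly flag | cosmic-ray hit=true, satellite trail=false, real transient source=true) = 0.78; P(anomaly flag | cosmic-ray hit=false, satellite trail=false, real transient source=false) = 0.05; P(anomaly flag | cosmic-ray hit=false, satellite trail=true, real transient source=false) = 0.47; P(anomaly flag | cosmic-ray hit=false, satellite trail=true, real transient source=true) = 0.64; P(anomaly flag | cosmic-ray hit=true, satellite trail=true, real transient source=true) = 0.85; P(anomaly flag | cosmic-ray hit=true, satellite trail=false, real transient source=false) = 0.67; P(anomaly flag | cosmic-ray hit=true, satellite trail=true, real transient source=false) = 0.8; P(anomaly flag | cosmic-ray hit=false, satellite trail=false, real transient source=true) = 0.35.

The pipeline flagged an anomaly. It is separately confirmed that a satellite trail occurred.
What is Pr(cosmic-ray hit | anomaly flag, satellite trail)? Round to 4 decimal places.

Pr(cosmic-ray hit | anomaly flag, satellite trail) ≈ 0.3379

P(anomaly flag | satellite trail) = 0.47·0.76·0.82 + 0.64·0.76·0.18 + 0.8·0.24·0.82 + 0.85·0.24·0.18 = 0.292904 + 0.087552 + 0.157440 + 0.036720 = 0.574616
Of this, 0.194160 comes from 0.157440 + 0.036720 (the cosmic-ray hit=true cases).
P(cosmic-ray hit | anomaly flag, satellite trail) = 0.194160 / 0.574616 ≈ 0.3379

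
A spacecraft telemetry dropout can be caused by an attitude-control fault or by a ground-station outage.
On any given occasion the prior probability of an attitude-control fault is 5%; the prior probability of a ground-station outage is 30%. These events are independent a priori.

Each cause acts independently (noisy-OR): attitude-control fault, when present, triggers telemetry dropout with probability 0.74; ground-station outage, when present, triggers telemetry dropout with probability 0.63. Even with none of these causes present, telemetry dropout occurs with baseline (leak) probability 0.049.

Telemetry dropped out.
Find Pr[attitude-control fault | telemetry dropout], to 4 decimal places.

Under noisy-OR, P(telemetry dropout | causes) = 1 − (1−0.049)·∏(1−qᵢ) over the active causes.
Sum P(telemetry dropout|·) weighted by the priors over the 4 (attitude-control fault, ground-station outage) configurations:
  P(telemetry dropout) = 0.049*0.95*0.7 + 0.64813*0.95*0.3 + 0.75274*0.05*0.7 + 0.908514*0.05*0.3
        = 0.032585 + 0.184717 + 0.026346 + 0.013628 = 0.257276
The terms with attitude-control fault present sum to 0.039974, so
  P(attitude-control fault | telemetry dropout) = 0.039974 / 0.257276 ≈ 0.1554

Pr[attitude-control fault | telemetry dropout] ≈ 0.1554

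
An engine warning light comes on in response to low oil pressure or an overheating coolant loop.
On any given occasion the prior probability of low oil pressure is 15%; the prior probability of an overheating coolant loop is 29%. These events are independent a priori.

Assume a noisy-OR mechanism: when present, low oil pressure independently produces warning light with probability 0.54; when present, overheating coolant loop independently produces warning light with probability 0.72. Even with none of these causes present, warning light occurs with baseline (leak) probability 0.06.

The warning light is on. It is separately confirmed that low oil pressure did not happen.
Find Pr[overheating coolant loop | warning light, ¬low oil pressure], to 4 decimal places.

Under noisy-OR, P(warning light | causes) = 1 − (1−0.06)·∏(1−qᵢ) over the active causes.
P(warning light | ¬low oil pressure) = 0.06×0.71 + 0.7368×0.29 = 0.042600 + 0.213672 = 0.256272
Of this, 0.213672 comes from 0.7368×0.29 (the overheating coolant loop=true cases).
P(overheating coolant loop | warning light, ¬low oil pressure) = 0.213672 / 0.256272 ≈ 0.8338

Pr[overheating coolant loop | warning light, ¬low oil pressure] ≈ 0.8338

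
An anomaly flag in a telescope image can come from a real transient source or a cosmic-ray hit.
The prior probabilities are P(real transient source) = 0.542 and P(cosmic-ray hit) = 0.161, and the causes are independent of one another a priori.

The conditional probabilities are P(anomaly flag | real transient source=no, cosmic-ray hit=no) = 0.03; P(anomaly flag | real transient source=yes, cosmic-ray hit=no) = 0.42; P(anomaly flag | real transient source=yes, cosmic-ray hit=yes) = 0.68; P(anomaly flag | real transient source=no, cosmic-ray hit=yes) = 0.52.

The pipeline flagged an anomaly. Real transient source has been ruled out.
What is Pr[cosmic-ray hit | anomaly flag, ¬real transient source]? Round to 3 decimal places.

Enumerate both values of cosmic-ray hit and weight by the priors:
  P(anomaly flag | ¬real transient source) = 0.03·0.839 + 0.52·0.161
        = 0.025170 + 0.083720 = 0.108890
The terms with cosmic-ray hit present sum to 0.083720, so
  P(cosmic-ray hit | anomaly flag, ¬real transient source) = 0.083720 / 0.108890 ≈ 0.769

Pr[cosmic-ray hit | anomaly flag, ¬real transient source] ≈ 0.769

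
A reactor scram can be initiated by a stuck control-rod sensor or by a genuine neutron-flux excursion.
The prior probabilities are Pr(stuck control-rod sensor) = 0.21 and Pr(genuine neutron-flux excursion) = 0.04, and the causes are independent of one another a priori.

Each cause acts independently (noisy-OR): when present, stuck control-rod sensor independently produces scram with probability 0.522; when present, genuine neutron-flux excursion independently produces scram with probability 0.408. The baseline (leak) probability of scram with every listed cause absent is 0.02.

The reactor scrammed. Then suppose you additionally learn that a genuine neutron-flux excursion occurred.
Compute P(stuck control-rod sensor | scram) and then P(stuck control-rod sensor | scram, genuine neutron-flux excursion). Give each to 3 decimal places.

Under noisy-OR, P(scram | causes) = 1 − (1−0.02)·∏(1−qᵢ) over the active causes.
P(scram) = 0.02*0.79*0.96 + 0.41984*0.79*0.04 + 0.53156*0.21*0.96 + 0.722684*0.21*0.04 = 0.015168 + 0.013267 + 0.107162 + 0.006071 = 0.141668
The stuck control-rod sensor-present share is 0.107162 + 0.006071 = 0.113233.
So P(stuck control-rod sensor | scram) = 0.113233/0.141668 ≈ 0.799.

Now also conditioning on genuine neutron-flux excursion=true:
P(scram | genuine neutron-flux excursion) = 0.41984*0.79 + 0.722684*0.21 = 0.331674 + 0.151764 = 0.483438
Of this, 0.151764 comes from 0.722684*0.21 (the stuck control-rod sensor=true cases).
Hence the posterior is 0.151764/0.483438 ≈ 0.314.

P(stuck control-rod sensor | scram) ≈ 0.799; P(stuck control-rod sensor | scram, genuine neutron-flux excursion) ≈ 0.314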